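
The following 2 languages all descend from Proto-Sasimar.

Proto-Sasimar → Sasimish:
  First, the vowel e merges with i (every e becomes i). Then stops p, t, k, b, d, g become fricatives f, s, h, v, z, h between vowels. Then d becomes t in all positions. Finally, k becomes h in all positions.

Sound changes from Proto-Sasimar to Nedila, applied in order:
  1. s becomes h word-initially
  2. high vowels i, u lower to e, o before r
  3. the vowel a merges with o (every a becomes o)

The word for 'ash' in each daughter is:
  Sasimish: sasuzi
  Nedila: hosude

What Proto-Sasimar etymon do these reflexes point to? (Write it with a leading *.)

Position 5: Sasimish has z, Nedila has d. Nedila preserves d here (none of its changes turn any other segment into d), so the proto-segment is *d.
Position 2: Sasimish has a, Nedila has o. Sasimish preserves a here (none of its changes turn any other segment into a), so the proto-segment is *a.
Continuing position by position gives *sasude; check it forward:
Sasimish: start from *sasude.
  rule 1 (vowel merger): sasude → sasudi
  rule 2 (intervocalic lenition): sasudi → sasuzi
  rule 3: no change — sasuzi
  rule 4: no change — sasuzi
  ⇒ Sasimish sasuzi
Nedila: *sasude > hasude > hosude  (by debuccalisation, vowel merger)
*sasude is the unique common source.

*sasude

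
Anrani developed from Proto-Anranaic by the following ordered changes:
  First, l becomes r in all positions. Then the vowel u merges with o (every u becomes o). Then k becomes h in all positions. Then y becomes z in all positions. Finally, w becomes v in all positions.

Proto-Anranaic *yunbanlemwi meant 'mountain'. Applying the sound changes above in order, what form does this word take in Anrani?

Anrani: *yunbanlemwi > yunbanremwi > yonbanremwi > zonbanremwi > zonbanremvi  (by unconditioned shift, vowel merger, unconditioned shift, unconditioned shift)

zonbanremvi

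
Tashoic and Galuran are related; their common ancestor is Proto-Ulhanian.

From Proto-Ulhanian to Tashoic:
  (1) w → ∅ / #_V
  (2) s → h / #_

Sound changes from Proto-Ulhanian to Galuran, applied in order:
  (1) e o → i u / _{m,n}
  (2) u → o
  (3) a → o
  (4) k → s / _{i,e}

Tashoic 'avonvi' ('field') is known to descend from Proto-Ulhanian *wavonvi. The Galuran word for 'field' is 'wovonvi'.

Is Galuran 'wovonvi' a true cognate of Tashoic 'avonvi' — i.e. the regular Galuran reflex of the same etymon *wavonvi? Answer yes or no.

Derive the expected Galuran reflex of *wavonvi:
Galuran: *wavonvi
  wavonvi → wavunvi   [pre-nasal raising]
  wavunvi → wavonvi   [vowel merger]
  wavonvi → wovonvi   [vowel merger]
  wovonvi (rule 4 does not apply)
  giving Galuran wovonvi.
Galuran 'wovonvi' matches the regular reflex exactly, so the pair is cognate.

yes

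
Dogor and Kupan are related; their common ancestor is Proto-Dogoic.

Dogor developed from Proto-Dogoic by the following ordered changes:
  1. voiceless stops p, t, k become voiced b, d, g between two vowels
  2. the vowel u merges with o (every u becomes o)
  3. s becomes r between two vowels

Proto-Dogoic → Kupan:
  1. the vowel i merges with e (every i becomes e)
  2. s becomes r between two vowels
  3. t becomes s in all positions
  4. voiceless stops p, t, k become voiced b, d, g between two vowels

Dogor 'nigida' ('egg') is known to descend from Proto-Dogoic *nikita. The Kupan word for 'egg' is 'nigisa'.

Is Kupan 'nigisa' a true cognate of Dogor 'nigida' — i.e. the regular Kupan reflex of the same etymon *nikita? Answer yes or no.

no

Derive the expected Kupan reflex of *nikita:
Kupan: *nikita
  nikita → neketa   [vowel merger]
  neketa (rule 2 does not apply)
  neketa → nekesa   [unconditioned shift]
  nekesa → negesa   [intervocalic voicing]
  giving Kupan negesa.
The regular Kupan reflex would be 'negesa', but the attested form is 'nigisa'. The correspondence is irregular, so they are not cognates (the Kupan form has a different source).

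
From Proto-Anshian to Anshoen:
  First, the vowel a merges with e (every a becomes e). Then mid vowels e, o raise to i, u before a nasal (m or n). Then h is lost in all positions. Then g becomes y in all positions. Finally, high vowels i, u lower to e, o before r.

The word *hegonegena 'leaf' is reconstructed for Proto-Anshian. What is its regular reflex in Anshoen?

eyuneyine

Anshoen: start from *hegonegena.
  rule 1 (vowel merger): hegonegena → hegonegene
  rule 2 (pre-nasal raising): hegonegene → hegunegine
  rule 3 (h-loss): hegunegine → egunegine
  rule 4 (unconditioned shift): egunegine → eyuneyine
  rule 5: no change — eyuneyine
  ⇒ Anshoen eyuneyine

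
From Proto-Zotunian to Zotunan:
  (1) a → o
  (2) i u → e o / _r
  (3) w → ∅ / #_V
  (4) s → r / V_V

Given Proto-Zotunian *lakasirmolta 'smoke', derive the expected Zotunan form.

Zotunan: *lakasirmolta > lokosirmolto > lokosermolto > lokorermolto  (by vowel merger, pre-rhotic lowering, rhotacism)

lokorermolto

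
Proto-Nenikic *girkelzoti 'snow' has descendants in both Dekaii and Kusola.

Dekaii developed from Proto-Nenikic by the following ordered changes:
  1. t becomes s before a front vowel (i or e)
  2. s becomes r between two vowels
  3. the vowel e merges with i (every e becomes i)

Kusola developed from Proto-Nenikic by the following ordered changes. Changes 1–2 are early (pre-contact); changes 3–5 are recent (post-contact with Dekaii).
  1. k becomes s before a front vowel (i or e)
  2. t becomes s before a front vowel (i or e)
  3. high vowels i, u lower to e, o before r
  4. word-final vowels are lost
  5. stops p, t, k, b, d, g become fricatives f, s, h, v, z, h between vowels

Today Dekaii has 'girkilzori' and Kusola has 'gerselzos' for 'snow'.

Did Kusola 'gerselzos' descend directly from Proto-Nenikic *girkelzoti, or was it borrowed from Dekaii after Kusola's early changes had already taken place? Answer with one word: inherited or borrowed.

inherited

If inherited, *girkelzoti would pass through all of Kusola's changes:
Kusola: *girkelzoti
  girkelzoti → girselzoti   [palatalisation]
  girselzoti → girselzosi   [palatalisation]
  girselzosi → gerselzosi   [pre-rhotic lowering]
  gerselzosi → gerselzos   [apocope]
  gerselzos (rule 5 does not apply)
  giving Kusola gerselzos.
If borrowed from Dekaii 'girkilzori' after the early changes, it would undergo only the recent ones:
  rule 3 (pre-rhotic lowering): girkilzori → gerkilzori
  rule 4 (apocope): gerkilzori → gerkilzor
  rule 5 (intervocalic lenition): no change (gerkilzor)
  ⇒ as a loan: gerkilzor
Kusola 'gerselzos' matches the inherited outcome exactly, so it is an inherited cognate, not a loan.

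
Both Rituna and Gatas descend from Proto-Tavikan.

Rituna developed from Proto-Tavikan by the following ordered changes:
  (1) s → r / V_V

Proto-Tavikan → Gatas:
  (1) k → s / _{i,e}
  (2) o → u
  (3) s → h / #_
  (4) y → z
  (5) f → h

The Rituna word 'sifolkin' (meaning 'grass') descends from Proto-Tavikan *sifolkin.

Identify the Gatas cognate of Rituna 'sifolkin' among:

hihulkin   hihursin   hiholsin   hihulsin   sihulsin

Gatas: *sifolkin > sifolsin > sifulsin > hifulsin > hihulsin  (by palatalisation, vowel merger, debuccalisation, unconditioned shift)
Among the options, 'hihulsin' alone shows every Gatas change applied in order.

hihulsin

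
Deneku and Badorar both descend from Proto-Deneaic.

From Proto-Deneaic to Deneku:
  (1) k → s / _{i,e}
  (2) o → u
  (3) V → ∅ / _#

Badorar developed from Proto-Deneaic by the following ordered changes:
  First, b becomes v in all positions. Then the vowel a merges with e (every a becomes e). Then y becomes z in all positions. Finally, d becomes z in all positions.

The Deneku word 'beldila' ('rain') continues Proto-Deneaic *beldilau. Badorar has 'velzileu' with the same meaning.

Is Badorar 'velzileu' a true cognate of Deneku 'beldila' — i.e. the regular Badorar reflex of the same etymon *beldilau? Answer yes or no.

Derive the expected Badorar reflex of *beldilau:
Badorar: *beldilau > veldilau > veldileu > velzileu  (by unconditioned shift, vowel merger, unconditioned shift)
Badorar 'velzileu' matches the regular reflex exactly, so the pair is cognate.

yes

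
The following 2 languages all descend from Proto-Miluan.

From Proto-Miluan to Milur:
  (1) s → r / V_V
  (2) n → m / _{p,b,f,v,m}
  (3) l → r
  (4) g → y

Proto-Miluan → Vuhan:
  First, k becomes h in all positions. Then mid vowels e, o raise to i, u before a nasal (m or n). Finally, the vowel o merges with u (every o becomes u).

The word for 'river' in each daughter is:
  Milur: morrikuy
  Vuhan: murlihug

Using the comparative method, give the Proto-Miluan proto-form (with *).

*morlikug

Position 8: Milur has y, Vuhan has g. Vuhan preserves g here (none of its changes turn any other segment into g), so the proto-segment is *g.
Position 6: Milur has k, Vuhan has h. Milur preserves k here (none of its changes turn any other segment into k), so the proto-segment is *k.
Position 4: Milur has r, Vuhan has l. Vuhan preserves l here (none of its changes turn any other segment into l), so the proto-segment is *l.
This points to *morlikug. Verify forward in each daughter:
Milur: *morlikug > morrikug > morrikuy  (by unconditioned shift, unconditioned shift)
Vuhan: *morlikug
  morlikug → morlihug   [unconditioned shift]
  morlihug (rule 2 does not apply)
  morlihug → murlihug   [vowel merger]
  giving Vuhan murlihug.
Only *morlikug yields all of Milur morrikuy, Vuhan murlihug.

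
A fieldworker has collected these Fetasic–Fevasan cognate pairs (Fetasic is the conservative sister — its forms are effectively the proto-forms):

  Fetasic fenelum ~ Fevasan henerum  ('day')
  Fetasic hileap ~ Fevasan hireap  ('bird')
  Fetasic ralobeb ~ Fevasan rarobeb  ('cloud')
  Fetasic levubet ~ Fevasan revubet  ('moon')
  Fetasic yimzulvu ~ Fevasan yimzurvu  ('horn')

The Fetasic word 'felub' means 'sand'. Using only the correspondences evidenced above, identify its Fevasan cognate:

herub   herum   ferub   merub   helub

fenelum ~ henerum — Fetasic f corresponds to Fevasan h word-initially before a front vowel.
fenelum ~ henerum — Fetasic l corresponds to Fevasan r between vowels (before a back vowel).
Applying these to Fetasic 'felub':
  felub → helub   (f→h word-initially before a front vowel)
  helub → herub   (l→r between vowels (before a back vowel))
So the Fevasan cognate is 'herub'.

herub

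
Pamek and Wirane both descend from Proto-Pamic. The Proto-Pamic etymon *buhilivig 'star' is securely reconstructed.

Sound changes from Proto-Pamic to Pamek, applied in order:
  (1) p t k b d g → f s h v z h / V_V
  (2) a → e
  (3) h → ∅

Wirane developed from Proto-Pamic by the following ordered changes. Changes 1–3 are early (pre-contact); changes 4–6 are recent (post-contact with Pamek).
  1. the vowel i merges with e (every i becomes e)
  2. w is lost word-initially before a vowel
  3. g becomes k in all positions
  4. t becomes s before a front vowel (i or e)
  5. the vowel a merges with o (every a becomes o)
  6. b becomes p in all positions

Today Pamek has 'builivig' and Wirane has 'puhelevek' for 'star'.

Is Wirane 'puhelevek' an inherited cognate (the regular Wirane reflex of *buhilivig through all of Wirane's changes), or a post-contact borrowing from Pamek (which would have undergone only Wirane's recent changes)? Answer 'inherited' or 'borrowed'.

If inherited, *buhilivig would pass through all of Wirane's changes:
Wirane: *buhilivig
  buhilivig → buheleveg   [vowel merger]
  buheleveg (rule 2 does not apply)
  buheleveg → buhelevek   [unconditioned shift]
  buhelevek (rule 4 does not apply)
  buhelevek (rule 5 does not apply)
  buhelevek → puhelevek   [unconditioned shift]
  giving Wirane puhelevek.
If borrowed from Pamek 'builivig' after the early changes, it would undergo only the recent ones:
  rule 4 (palatalisation): no change (builivig)
  rule 5 (vowel merger): no change (builivig)
  rule 6 (unconditioned shift): builivig → puilivig
  ⇒ as a loan: puilivig
Wirane 'puhelevek' matches the inherited outcome exactly, so it is an inherited cognate, not a loan.

inherited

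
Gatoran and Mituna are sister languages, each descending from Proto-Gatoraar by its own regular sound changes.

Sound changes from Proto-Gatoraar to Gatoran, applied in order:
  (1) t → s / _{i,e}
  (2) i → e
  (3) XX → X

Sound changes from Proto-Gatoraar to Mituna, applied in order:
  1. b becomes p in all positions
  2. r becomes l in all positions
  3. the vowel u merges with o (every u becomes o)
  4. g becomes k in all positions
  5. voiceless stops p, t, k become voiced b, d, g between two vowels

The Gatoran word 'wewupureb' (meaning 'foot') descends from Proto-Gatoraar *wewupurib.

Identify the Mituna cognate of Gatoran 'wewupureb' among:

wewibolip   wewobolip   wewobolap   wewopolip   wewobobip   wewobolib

wewobolip

Mituna: start from *wewupurib.
  rule 1 (unconditioned shift): wewupurib → wewupurip
  rule 2 (unconditioned shift): wewupurip → wewupulip
  rule 3 (vowel merger): wewupulip → wewopolip
  rule 4: no change — wewopolip
  rule 5 (intervocalic voicing): wewopolip → wewobolip
  ⇒ Mituna wewobolip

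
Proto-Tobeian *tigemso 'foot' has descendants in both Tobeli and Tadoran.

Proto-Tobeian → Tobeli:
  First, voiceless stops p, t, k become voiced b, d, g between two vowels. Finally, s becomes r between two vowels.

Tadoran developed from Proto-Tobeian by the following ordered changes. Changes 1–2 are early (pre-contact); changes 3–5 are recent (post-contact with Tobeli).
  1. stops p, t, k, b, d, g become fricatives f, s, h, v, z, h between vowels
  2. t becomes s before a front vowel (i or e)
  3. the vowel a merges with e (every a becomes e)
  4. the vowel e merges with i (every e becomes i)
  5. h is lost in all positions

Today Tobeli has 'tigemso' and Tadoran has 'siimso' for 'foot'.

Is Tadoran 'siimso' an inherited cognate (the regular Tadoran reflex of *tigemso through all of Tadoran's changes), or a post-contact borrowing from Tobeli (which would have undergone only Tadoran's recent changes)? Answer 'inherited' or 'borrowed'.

inherited

If inherited, *tigemso would pass through all of Tadoran's changes:
Tadoran: start from *tigemso.
  rule 1 (intervocalic lenition): tigemso → tihemso
  rule 2 (palatalisation): tihemso → sihemso
  rule 3: no change — sihemso
  rule 4 (vowel merger): sihemso → sihimso
  rule 5 (h-loss): sihimso → siimso
  ⇒ Tadoran siimso
If borrowed from Tobeli 'tigemso' after the early changes, it would undergo only the recent ones:
  rule 3 (vowel merger): no change (tigemso)
  rule 4 (vowel merger): tigemso → tigimso
  rule 5 (h-loss): no change (tigimso)
  ⇒ as a loan: tigimso
Tadoran 'siimso' matches the inherited outcome exactly, so it is an inherited cognate, not a loan.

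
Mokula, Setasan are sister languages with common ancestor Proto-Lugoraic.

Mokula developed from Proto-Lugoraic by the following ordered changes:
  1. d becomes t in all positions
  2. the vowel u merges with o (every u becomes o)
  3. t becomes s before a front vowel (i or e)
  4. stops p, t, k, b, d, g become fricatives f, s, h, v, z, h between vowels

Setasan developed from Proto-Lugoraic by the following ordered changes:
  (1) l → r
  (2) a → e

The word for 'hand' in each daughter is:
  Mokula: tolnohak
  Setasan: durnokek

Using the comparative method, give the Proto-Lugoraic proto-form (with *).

*dulnokak

Position 1: Mokula has t, Setasan has d. Setasan preserves d here (none of its changes turn any other segment into d), so the proto-segment is *d.
Position 2: Mokula has o, Setasan has u. Setasan preserves u here (none of its changes turn any other segment into u), so the proto-segment is *u.
Continuing position by position gives *dulnokak; check it forward:
Mokula: *dulnokak > tulnokak > tolnokak > tolnohak  (by unconditioned shift, vowel merger, intervocalic lenition)
Setasan: *dulnokak > durnokak > durnokek  (by unconditioned shift, vowel merger)
No other proto-form is consistent with every reflex, so the reconstruction is *dulnokak.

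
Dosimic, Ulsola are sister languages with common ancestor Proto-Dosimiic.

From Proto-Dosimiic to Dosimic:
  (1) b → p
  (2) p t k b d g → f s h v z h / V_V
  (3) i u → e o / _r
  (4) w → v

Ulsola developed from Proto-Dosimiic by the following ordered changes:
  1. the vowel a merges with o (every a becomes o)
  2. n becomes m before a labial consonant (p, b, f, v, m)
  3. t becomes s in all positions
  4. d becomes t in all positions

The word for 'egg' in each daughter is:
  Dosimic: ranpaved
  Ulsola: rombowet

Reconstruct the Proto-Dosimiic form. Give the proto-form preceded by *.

*ranbawed

Position 6: Dosimic has v, Ulsola has w. Ulsola preserves w here (none of its changes turn any other segment into w), so the proto-segment is *w.
Position 2: Dosimic has a, Ulsola has o. Dosimic preserves a here (none of its changes turn any other segment into a), so the proto-segment is *a.
This points to *ranbawed. Verify forward in each daughter:
Dosimic: *ranbawed
  ranbawed → ranpawed   [unconditioned shift]
  ranpawed (rule 2 does not apply)
  ranpawed (rule 3 does not apply)
  ranpawed → ranpaved   [unconditioned shift]
  giving Dosimic ranpaved.
Ulsola: *ranbawed > ronbowed > rombowed > rombowet  (by vowel merger, nasal place assimilation, unconditioned shift)
No other proto-form is consistent with every reflex, so the reconstruction is *ranbawed.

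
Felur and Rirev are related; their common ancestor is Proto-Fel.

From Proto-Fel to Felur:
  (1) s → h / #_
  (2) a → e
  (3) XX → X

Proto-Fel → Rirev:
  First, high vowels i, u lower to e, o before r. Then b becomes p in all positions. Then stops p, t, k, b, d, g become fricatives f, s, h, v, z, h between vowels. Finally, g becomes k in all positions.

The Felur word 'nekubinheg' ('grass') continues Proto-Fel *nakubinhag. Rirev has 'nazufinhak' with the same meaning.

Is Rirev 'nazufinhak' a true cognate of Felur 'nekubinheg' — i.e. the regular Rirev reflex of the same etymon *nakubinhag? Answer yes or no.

Derive the expected Rirev reflex of *nakubinhag:
Rirev: *nakubinhag
  nakubinhag (rule 1 does not apply)
  nakubinhag → nakupinhag   [unconditioned shift]
  nakupinhag → nahufinhag   [intervocalic lenition]
  nahufinhag → nahufinhak   [unconditioned shift]
  giving Rirev nahufinhak.
The regular Rirev reflex would be 'nahufinhak', but the attested form is 'nazufinhak'. The correspondence is irregular, so they are not cognates (the Rirev form has a different source).

no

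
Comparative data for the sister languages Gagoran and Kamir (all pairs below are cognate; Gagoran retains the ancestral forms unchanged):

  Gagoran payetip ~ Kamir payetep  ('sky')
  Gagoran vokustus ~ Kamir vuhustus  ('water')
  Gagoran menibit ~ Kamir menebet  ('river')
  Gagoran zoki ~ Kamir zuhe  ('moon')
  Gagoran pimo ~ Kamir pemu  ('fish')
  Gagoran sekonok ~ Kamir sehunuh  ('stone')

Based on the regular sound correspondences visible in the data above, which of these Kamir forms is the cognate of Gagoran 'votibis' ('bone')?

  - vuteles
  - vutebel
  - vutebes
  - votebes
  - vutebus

vokustus ~ vuhustus, zoki ~ zuhe — Gagoran o corresponds to Kamir u after a consonant, before a consonant other than r, m, n, p, b, f, v.
menibit ~ menebet — Gagoran i corresponds to Kamir e after a consonant, before a labial obstruent.
menibit ~ menebet — Gagoran i corresponds to Kamir e after a consonant, before a consonant other than r, m, n, p, b, f, v.
Applying these to Gagoran 'votibis':
  votibis → vutibis   (o→u after a consonant, before a consonant other than r, m, n, p, b, f, v)
  vutibis → vutebis   (i→e after a consonant, before a labial obstruent)
  vutebis → vutebes   (i→e after a consonant, before a consonant other than r, m, n, p, b, f, v)
So the Kamir cognate is 'vutebes'.

vutebes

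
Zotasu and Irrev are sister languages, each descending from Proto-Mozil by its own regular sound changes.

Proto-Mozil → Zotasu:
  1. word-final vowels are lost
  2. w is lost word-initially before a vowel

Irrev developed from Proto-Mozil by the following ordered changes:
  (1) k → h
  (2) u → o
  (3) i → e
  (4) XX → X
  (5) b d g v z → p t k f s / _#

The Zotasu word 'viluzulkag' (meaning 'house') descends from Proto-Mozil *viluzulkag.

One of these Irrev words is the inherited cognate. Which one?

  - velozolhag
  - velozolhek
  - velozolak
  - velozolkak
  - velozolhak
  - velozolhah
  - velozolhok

velozolhak

Irrev: start from *viluzulkag.
  rule 1 (unconditioned shift): viluzulkag → viluzulhag
  rule 2 (vowel merger): viluzulhag → vilozolhag
  rule 3 (vowel merger): vilozolhag → velozolhag
  rule 4: no change — velozolhag
  rule 5 (final devoicing): velozolhag → velozolhak
  ⇒ Irrev velozolhak
Only 'velozolhak' matches the regular Irrev development of *viluzulkag.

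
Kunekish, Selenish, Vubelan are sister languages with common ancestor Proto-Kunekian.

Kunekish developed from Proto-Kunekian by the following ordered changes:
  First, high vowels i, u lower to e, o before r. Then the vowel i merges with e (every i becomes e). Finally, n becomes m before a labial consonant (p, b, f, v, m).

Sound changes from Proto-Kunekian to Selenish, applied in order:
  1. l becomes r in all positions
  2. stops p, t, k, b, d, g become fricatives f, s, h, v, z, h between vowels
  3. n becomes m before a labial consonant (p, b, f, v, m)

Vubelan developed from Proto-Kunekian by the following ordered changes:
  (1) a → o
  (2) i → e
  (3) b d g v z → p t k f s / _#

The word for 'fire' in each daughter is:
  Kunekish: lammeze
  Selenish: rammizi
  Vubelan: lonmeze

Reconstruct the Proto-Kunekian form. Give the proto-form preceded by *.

Position 7: Kunekish has e, Selenish has i, Vubelan has e. Selenish preserves i here (none of its changes turn any other segment into i), so the proto-segment is *i.
Position 5: Kunekish has e, Selenish has i, Vubelan has e. Selenish preserves i here (none of its changes turn any other segment into i), so the proto-segment is *i.
Verify the candidate proto-form against each daughter:
Kunekish: start from *lanmizi.
  rule 1: no change — lanmizi
  rule 2 (vowel merger): lanmizi → lanmeze
  rule 3 (nasal place assimilation): lanmeze → lammeze
  ⇒ Kunekish lammeze
Selenish: start from *lanmizi.
  rule 1 (unconditioned shift): lanmizi → ranmizi
  rule 2: no change — ranmizi
  rule 3 (nasal place assimilation): ranmizi → rammizi
  ⇒ Selenish rammizi
Vubelan: *lanmizi
  lanmizi → lonmizi   [vowel merger]
  lonmizi → lonmeze   [vowel merger]
  lonmeze (rule 3 does not apply)
  giving Vubelan lonmeze.
*lanmizi is the unique common source.

*lanmizi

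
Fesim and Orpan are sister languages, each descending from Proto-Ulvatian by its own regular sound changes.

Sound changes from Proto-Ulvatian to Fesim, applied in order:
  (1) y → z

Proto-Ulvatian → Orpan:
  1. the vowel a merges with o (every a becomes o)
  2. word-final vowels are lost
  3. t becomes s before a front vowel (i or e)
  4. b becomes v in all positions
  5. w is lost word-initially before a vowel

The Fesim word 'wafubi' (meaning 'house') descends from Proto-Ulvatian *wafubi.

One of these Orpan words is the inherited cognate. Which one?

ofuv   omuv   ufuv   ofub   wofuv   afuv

Orpan: *wafubi > wofubi > wofub > wofuv > ofuv  (by vowel merger, apocope, unconditioned shift, glide loss)
The other candidates each miss or misapply at least one Orpan change.

ofuv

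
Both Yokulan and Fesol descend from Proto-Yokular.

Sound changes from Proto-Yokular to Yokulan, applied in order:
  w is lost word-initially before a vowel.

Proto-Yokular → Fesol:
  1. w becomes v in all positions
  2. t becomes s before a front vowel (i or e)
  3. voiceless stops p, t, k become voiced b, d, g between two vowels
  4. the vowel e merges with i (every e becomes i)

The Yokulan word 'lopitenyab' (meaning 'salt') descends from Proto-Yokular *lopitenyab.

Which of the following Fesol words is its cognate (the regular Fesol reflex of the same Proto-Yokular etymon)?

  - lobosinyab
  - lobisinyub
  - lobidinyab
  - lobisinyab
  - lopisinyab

lobisinyab

Fesol: *lopitenyab > lopisenyab > lobisenyab > lobisinyab  (by palatalisation, intervocalic voicing, vowel merger)
Among the options, 'lobisinyab' alone shows every Fesol change applied in order.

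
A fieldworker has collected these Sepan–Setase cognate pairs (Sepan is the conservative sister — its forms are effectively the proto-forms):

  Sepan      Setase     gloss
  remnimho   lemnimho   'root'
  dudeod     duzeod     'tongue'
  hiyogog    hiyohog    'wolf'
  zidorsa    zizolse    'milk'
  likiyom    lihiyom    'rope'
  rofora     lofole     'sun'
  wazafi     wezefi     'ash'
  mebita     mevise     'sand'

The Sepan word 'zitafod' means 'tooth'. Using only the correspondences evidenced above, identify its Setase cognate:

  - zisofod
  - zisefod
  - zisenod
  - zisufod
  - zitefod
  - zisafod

zisefod

mebita ~ mevise — Sepan t corresponds to Setase s between vowels (before a back vowel).
wazafi ~ wezefi — Sepan a corresponds to Setase e after a consonant, before a labial obstruent.
Applying these to Sepan 'zitafod':
  zitafod → zisafod   (t→s between vowels (before a back vowel))
  zisafod → zisefod   (a→e after a consonant, before a labial obstruent)
So the Setase cognate is 'zisefod'.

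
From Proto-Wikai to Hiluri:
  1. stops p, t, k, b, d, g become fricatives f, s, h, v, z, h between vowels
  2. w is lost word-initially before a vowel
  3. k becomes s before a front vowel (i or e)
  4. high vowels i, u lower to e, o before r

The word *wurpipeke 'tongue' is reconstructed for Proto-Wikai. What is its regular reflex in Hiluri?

orpifehe

Hiluri: *wurpipeke > wurpifehe > urpifehe > orpifehe  (by intervocalic lenition, glide loss, pre-rhotic lowering)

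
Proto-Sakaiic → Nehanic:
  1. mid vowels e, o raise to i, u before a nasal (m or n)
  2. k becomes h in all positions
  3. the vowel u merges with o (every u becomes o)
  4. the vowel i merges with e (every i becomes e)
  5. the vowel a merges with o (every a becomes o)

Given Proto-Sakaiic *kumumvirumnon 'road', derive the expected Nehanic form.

Nehanic: *kumumvirumnon
  kumumvirumnon → kumumvirumnun   [pre-nasal raising]
  kumumvirumnun → humumvirumnun   [unconditioned shift]
  humumvirumnun → homomviromnon   [vowel merger]
  homomviromnon → homomveromnon   [vowel merger]
  homomveromnon (rule 5 does not apply)
  giving Nehanic homomveromnon.

homomveromnon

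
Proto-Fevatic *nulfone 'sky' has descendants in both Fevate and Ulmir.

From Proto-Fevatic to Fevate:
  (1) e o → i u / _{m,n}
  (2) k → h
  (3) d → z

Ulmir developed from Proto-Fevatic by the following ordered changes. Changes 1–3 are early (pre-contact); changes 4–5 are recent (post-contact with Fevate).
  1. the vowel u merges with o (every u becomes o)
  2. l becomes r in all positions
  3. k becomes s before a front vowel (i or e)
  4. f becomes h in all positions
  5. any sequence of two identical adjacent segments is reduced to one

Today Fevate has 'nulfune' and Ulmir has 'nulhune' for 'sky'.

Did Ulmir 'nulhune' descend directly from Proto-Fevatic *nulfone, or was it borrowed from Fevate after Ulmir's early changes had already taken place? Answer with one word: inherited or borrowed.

If inherited, *nulfone would pass through all of Ulmir's changes:
Ulmir: start from *nulfone.
  rule 1 (vowel merger): nulfone → nolfone
  rule 2 (unconditioned shift): nolfone → norfone
  rule 3: no change — norfone
  rule 4 (unconditioned shift): norfone → norhone
  rule 5: no change — norhone
  ⇒ Ulmir norhone
If borrowed from Fevate 'nulfune' after the early changes, it would undergo only the recent ones:
  rule 4 (unconditioned shift): nulfune → nulhune
  rule 5 (degemination): no change (nulhune)
  ⇒ as a loan: nulhune
Ulmir 'nulhune' matches the loan outcome 'nulhune', not the inherited 'norhone' — it skipped the early Ulmir changes, so it was borrowed from Fevate.

borrowed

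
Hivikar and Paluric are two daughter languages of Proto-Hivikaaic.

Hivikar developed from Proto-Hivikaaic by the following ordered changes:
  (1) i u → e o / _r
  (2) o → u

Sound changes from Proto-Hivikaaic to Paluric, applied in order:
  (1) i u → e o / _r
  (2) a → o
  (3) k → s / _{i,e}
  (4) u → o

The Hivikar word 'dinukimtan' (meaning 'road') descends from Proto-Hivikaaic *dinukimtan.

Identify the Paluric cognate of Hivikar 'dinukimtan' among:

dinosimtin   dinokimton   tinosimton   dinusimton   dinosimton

Paluric: *dinukimtan
  dinukimtan (rule 1 does not apply)
  dinukimtan → dinukimton   [vowel merger]
  dinukimton → dinusimton   [palatalisation]
  dinusimton → dinosimton   [vowel merger]
  giving Paluric dinosimton.
Only 'dinosimton' matches the regular Paluric development of *dinukimtan.

dinosimton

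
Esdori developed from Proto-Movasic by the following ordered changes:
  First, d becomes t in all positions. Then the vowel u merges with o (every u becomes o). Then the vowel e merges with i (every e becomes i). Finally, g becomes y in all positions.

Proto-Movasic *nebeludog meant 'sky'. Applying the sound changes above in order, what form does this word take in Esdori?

nibilotoy

Esdori: start from *nebeludog.
  rule 1 (unconditioned shift): nebeludog → nebelutog
  rule 2 (vowel merger): nebelutog → nebelotog
  rule 3 (vowel merger): nebelotog → nibilotog
  rule 4 (unconditioned shift): nibilotog → nibilotoy
  ⇒ Esdori nibilotoy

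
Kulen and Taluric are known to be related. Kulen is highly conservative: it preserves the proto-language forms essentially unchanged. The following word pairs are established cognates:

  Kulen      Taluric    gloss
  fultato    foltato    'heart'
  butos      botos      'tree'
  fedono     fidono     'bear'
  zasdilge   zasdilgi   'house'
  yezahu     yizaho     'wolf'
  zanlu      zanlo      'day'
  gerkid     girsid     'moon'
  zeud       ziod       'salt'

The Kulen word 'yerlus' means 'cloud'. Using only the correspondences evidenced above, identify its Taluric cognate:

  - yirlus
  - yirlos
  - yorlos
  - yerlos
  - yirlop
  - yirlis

gerkid ~ girsid — Kulen e corresponds to Taluric i after a consonant, before r.
fultato ~ foltato, butos ~ botos — Kulen u corresponds to Taluric o after a consonant, before a consonant other than r, m, n, p, b, f, v.
Applying these to Kulen 'yerlus':
  yerlus → yirlus   (e→i after a consonant, before r)
  yirlus → yirlos   (u→o after a consonant, before a consonant other than r, m, n, p, b, f, v)
So the Taluric cognate is 'yirlos'.

yirlos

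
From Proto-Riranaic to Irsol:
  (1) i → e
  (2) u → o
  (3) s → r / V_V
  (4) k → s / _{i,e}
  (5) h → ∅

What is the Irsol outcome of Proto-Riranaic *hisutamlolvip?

erotamlolvep

Irsol: start from *hisutamlolvip.
  rule 1 (vowel merger): hisutamlolvip → hesutamlolvep
  rule 2 (vowel merger): hesutamlolvep → hesotamlolvep
  rule 3 (rhotacism): hesotamlolvep → herotamlolvep
  rule 4: no change — herotamlolvep
  rule 5 (h-loss): herotamlolvep → erotamlolvep
  ⇒ Irsol erotamlolvep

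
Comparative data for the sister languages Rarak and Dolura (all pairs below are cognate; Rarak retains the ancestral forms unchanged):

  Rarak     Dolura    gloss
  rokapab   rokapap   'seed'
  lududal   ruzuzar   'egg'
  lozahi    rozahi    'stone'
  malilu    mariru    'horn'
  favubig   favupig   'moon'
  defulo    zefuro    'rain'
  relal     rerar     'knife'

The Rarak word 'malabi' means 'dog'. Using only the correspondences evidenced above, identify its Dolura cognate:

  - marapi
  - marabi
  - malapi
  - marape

marapi

relal ~ rerar — Rarak l corresponds to Dolura r between vowels (before a back vowel).
favubig ~ favupig — Rarak b corresponds to Dolura p between vowels (before a front vowel).
Applying these to Rarak 'malabi':
  malabi → marabi   (l→r between vowels (before a back vowel))
  marabi → marapi   (b→p between vowels (before a front vowel))
So the Dolura cognate is 'marapi'.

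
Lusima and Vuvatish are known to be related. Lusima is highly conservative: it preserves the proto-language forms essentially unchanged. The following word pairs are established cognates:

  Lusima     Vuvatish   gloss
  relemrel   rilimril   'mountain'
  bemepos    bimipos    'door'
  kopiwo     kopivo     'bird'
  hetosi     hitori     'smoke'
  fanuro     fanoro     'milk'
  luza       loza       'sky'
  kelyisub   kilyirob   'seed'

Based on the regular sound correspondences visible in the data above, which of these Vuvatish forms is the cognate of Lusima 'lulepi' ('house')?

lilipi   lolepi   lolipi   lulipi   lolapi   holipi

luza ~ loza — Lusima u corresponds to Vuvatish o after a consonant, before a consonant other than r, m, n, p, b, f, v.
bemepos ~ bimipos — Lusima e corresponds to Vuvatish i after a consonant, before a labial obstruent.
Applying these to Lusima 'lulepi':
  lulepi → lolepi   (u→o after a consonant, before a consonant other than r, m, n, p, b, f, v)
  lolepi → lolipi   (e→i after a consonant, before a labial obstruent)
So the Vuvatish cognate is 'lolipi'.

lolipi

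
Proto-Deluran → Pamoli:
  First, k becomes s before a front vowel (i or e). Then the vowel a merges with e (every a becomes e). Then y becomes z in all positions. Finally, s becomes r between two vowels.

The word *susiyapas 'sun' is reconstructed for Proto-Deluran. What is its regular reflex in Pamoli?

surizepes

Pamoli: *susiyapas > susiyepes > susizepes > surizepes  (by vowel merger, unconditioned shift, rhotacism)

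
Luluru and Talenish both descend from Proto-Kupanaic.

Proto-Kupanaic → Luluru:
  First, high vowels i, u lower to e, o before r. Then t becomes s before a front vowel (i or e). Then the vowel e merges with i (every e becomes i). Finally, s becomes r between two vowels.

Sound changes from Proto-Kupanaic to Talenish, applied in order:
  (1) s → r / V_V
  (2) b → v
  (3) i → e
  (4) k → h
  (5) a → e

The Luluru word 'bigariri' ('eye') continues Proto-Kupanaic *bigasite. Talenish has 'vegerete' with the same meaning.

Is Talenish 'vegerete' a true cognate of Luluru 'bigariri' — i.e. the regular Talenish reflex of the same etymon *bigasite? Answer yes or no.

yes

Derive the expected Talenish reflex of *bigasite:
Talenish: start from *bigasite.
  rule 1 (rhotacism): bigasite → bigarite
  rule 2 (unconditioned shift): bigarite → vigarite
  rule 3 (vowel merger): vigarite → vegarete
  rule 4: no change — vegarete
  rule 5 (vowel merger): vegarete → vegerete
  ⇒ Talenish vegerete
Talenish 'vegerete' matches the regular reflex exactly, so the pair is cognate.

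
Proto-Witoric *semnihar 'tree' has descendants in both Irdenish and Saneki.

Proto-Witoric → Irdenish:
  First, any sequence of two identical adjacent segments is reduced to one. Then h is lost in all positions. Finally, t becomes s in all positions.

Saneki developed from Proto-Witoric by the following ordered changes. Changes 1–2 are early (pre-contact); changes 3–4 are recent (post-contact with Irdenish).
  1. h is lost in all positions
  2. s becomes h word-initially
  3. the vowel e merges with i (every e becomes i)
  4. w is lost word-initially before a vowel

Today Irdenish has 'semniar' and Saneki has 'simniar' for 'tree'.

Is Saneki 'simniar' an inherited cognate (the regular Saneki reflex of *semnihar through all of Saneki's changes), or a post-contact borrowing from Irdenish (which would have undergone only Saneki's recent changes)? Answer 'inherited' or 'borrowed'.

If inherited, *semnihar would pass through all of Saneki's changes:
Saneki: *semnihar
  semnihar → semniar   [h-loss]
  semniar → hemniar   [debuccalisation]
  hemniar → himniar   [vowel merger]
  himniar (rule 4 does not apply)
  giving Saneki himniar.
If borrowed from Irdenish 'semniar' after the early changes, it would undergo only the recent ones:
  rule 3 (vowel merger): semniar → simniar
  rule 4 (glide loss): no change (simniar)
  ⇒ as a loan: simniar
Saneki 'simniar' matches the loan outcome 'simniar', not the inherited 'himniar' — it skipped the early Saneki changes, so it was borrowed from Irdenish.

borrowed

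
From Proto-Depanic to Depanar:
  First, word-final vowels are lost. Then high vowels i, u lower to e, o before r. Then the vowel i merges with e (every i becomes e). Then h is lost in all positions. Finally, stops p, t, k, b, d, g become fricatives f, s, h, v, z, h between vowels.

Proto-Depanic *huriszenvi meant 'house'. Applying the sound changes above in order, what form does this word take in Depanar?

oreszenv

Depanar: *huriszenvi > huriszenv > horiszenv > horeszenv > oreszenv  (by apocope, pre-rhotic lowering, vowel merger, h-loss)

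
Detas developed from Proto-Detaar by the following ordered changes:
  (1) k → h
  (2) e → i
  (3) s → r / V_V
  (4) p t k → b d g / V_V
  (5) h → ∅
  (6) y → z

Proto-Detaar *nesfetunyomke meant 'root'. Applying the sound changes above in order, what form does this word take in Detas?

Detas: start from *nesfetunyomke.
  rule 1 (unconditioned shift): nesfetunyomke → nesfetunyomhe
  rule 2 (vowel merger): nesfetunyomhe → nisfitunyomhi
  rule 3: no change — nisfitunyomhi
  rule 4 (intervocalic voicing): nisfitunyomhi → nisfidunyomhi
  rule 5 (h-loss): nisfidunyomhi → nisfidunyomi
  rule 6 (unconditioned shift): nisfidunyomi → nisfidunzomi
  ⇒ Detas nisfidunzomi

nisfidunzomi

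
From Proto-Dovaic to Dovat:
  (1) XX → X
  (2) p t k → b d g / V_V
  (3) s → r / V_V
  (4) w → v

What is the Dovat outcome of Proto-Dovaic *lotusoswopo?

lodurosvobo

Dovat: start from *lotusoswopo.
  rule 1: no change — lotusoswopo
  rule 2 (intervocalic voicing): lotusoswopo → lodusoswobo
  rule 3 (rhotacism): lodusoswobo → loduroswobo
  rule 4 (unconditioned shift): loduroswobo → lodurosvobo
  ⇒ Dovat lodurosvobo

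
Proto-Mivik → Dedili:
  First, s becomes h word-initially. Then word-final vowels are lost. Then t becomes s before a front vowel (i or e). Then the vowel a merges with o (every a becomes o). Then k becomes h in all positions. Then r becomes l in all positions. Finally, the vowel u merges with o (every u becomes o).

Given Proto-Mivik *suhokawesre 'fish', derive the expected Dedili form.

Dedili: *suhokawesre > huhokawesre > huhokawesr > huhokowesr > huhohowesr > huhohowesl > hohohowesl  (by debuccalisation, apocope, vowel merger, unconditioned shift, unconditioned shift, vowel merger)

hohohowesl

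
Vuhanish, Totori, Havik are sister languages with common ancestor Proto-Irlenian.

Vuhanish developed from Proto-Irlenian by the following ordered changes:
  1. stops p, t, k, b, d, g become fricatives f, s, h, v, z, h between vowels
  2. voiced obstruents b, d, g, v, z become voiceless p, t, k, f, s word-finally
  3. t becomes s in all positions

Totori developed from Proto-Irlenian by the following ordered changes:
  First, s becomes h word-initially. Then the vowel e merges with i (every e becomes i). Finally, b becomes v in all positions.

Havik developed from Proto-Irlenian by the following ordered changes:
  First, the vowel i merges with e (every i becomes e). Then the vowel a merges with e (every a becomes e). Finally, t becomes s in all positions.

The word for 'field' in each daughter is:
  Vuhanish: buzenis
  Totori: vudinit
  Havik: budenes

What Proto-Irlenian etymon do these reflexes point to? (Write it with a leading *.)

Position 4: Vuhanish has e, Totori has i, Havik has e. Vuhanish preserves e here (none of its changes turn any other segment into e), so the proto-segment is *e.
Position 7: Vuhanish has s, Totori has t, Havik has s. Totori preserves t here (none of its changes turn any other segment into t), so the proto-segment is *t.
Verify the candidate proto-form against each daughter:
Vuhanish: *budenit > buzenit > buzenis  (by intervocalic lenition, unconditioned shift)
Totori: *budenit > budinit > vudinit  (by vowel merger, unconditioned shift)
Havik: *budenit > budenet > budenes  (by vowel merger, unconditioned shift)
*budenit is the unique common source.

*budenit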